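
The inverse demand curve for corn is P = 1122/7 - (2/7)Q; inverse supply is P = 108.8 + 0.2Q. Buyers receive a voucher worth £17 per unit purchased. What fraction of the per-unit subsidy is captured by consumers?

Consumer share = 10/17

Pre-subsidy: 1122/7 - (2/7)Q = 108.8 + 0.2Q gives Q* = 106 and P* = 130.
With the rebate, buyers effectively pay Pb = Ps − 17, where Ps is the price sellers receive.
On the curves, Pb = 1122/7 - (2/7)Q and Ps = 108.8 + 0.2Q; the wedge Ps − Pb = 17 gives 108.8 + 0.2Q − (1122/7 - (2/7)Q) = 17, so Q' = 141.
Then Pb = 1122/7 − (2/7)·141 = 120 and Ps = 108.8 + 0.2·141 = 137.
Buyers' price falls by P* − Pb = 130 − 120 = 10; sellers' price rises by Ps − P* = 137 − 130 = 7.
So consumers capture 10/17 = 10/17 of each unit of subsidy.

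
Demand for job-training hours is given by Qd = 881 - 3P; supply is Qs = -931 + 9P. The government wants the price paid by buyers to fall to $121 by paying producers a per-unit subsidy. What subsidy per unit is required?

At a buyer price of 121, quantity demanded is 881 − 3·121 = 518.
Sellers supply 518 only when they receive Ps with -931 + 9·Ps = 518, i.e. Ps = 161.
s = Ps − Pb = 161 − 121 = 40.

Required subsidy s = $40 per unit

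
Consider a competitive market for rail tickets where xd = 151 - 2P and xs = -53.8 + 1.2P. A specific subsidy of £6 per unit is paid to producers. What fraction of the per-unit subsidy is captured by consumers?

Pre-subsidy: 151 - 2P = -53.8 + 1.2P gives P* = 64, x* = 23.
With the subsidy, sellers receive Ps = Pb + 6 for each unit, where Pb is the price buyers pay.
Supply in terms of Pb becomes xs = -53.8 + 1.2(Pb + 6) = -46.6 + 1.2Pb. Setting this equal to demand: 151 - 2Pb = -46.6 + 1.2Pb, so Pb = 61.75.
Sellers receive Ps = 61.75 + 6 = 67.75; x' = 151 − 2·61.75 = 27.5.
Buyers' price falls by P* − Pb = 64 − 61.75 = 2.25; sellers' price rises by Ps − P* = 67.75 − 64 = 3.75.
So consumers capture 2.25/6 = 0.375 of each unit of subsidy.

Consumer share = 0.375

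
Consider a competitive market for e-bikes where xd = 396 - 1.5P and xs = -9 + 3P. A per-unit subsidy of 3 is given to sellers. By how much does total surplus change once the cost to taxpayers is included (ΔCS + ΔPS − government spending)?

Pre-subsidy: 396 - 1.5P = -9 + 3P gives P* = 90, x* = 261.
With the subsidy, sellers receive Ps = Pb + 3 for each unit, where Pb is the price buyers pay.
Supply in terms of Pb becomes xs = -9 + 3(Pb + 3) = 0 + 3Pb. Setting this equal to demand: 396 - 1.5Pb = 0 + 3Pb, so Pb = 88.
Sellers receive Ps = 88 + 3 = 91; x' = 396 − 1.5·88 = 264.
ΔCS = ½(261 + 264)(90 − 88) = 525; ΔPS = ½(261 + 264)(91 − 90) = 262.5.
Government spending = 3 × 264 = 792.
Net change = 525 + 262.5 − 792 = -4.5. The loss equals the DWL triangle ½·3·3.

Net change in total surplus = -4.5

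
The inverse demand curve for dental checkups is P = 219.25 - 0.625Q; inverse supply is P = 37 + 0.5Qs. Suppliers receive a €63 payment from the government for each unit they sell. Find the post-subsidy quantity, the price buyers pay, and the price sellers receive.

Q' = 218; buyers pay €83; sellers receive €146

Pre-subsidy: 219.25 - 0.625Q = 37 + 0.5Q gives Q* = 162 and P* = 118.
With the subsidy, sellers receive Ps = Pb + 63 for each unit, where Pb is the price buyers pay.
On the curves, Pb = 219.25 - 0.625Q and Ps = 37 + 0.5Q; the wedge Ps − Pb = 63 gives 37 + 0.5Q − (219.25 - 0.625Q) = 63, so Q' = 218.
Then Pb = 219.25 − 0.625·218 = 83 and Ps = 37 + 0.5·218 = 146.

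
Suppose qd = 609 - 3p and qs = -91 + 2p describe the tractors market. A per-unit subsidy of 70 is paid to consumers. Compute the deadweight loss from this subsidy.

Deadweight loss = 2940

Pre-subsidy: 609 - 3p = -91 + 2p gives p* = 140, q* = 189.
With the rebate, buyers effectively pay pb = ps − 70, where ps is the price sellers receive.
Demand in terms of ps becomes qd = 609 − 3(ps − 70) = 819 - 3ps. Setting this equal to supply: 819 - 3ps = -91 + 2ps, so ps = 182.
Buyers pay pb = 182 − 70 = 112; q' = -91 + 2·182 = 273.
The subsidy expands output by 273 − 189 = 84 past the efficient level; on those units the gap between marginal cost and willingness to pay runs from 0 up to 70.
DWL = ½ × 70 × 84 = 2940.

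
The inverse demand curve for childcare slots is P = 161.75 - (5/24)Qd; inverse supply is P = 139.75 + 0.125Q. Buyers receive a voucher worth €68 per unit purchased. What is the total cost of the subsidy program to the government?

Government cost = €18360

Pre-subsidy: 161.75 - (5/24)Q = 139.75 + 0.125Q gives Q* = 66 and P* = 148.
With the rebate, buyers effectively pay Pb = Ps − 68, where Ps is the price sellers receive.
On the curves, Pb = 161.75 - (5/24)Q and Ps = 139.75 + 0.125Q; the wedge Ps − Pb = 68 gives 139.75 + 0.125Q − (161.75 - (5/24)Q) = 68, so Q' = 270.
Then Pb = 161.75 − (5/24)·270 = 105.5 and Ps = 139.75 + 0.125·270 = 173.5.
Government outlay = subsidy × quantity = 68 × 270 = 18360.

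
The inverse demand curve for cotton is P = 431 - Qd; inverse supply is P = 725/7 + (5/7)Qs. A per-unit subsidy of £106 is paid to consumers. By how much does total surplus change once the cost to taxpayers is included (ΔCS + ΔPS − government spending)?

Pre-subsidy: 431 - Q = 725/7 + (5/7)Q gives Q* = 191 and P* = 240.
With the rebate, buyers effectively pay Pb = Ps − 106, where Ps is the price sellers receive.
On the curves, Pb = 431 - Q and Ps = 725/7 + (5/7)Q; the wedge Ps − Pb = 106 gives 725/7 + (5/7)Q − (431 - Q) = 106, so Q' = 1517/6.
Then Pb = 431 − 1·(1517/6) = 1069/6 and Ps = 725/7 + (5/7)·(1517/6) = 1705/6.
ΔCS = ½(191 + 1517/6)(240 − 1069/6) = 987973/72; ΔPS = ½(191 + 1517/6)(1705/6 − 240) = 705695/72.
Government spending = 106 × 1517/6 = 80401/3.
Net change = 987973/72 + 705695/72 − 80401/3 = -19663/6. The loss equals the DWL triangle ½·106·371/6.

Net change in total surplus = -19663/6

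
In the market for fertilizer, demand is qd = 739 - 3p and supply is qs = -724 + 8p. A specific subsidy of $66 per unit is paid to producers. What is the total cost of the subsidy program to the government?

Government cost = $31944

Pre-subsidy: 739 - 3p = -724 + 8p gives p* = 133, q* = 340.
With the subsidy, sellers receive ps = pb + 66 for each unit, where pb is the price buyers pay.
Supply in terms of pb becomes qs = -724 + 8(pb + 66) = -196 + 8pb. Setting this equal to demand: 739 - 3pb = -196 + 8pb, so pb = 85.
Sellers receive ps = 85 + 66 = 151; q' = 739 − 3·85 = 484.
Government outlay = subsidy × quantity = 66 × 484 = 31944.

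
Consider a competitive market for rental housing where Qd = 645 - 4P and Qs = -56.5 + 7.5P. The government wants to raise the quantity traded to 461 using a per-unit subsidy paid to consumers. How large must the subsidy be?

Required subsidy s = 23 per unit

At Q = 461, invert demand for the buyer price: Pb = (645 − 461)/4 = 46; invert supply for the seller price: Ps = (461 − (-56.5))/7.5 = 69.
The subsidy must fill the gap: s = Ps − Pb = 69 − 46 = 23.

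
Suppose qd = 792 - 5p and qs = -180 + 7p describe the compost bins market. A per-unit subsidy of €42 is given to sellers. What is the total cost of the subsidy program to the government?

Pre-subsidy: 792 - 5p = -180 + 7p gives p* = 81, q* = 387.
With the subsidy, sellers receive ps = pb + 42 for each unit, where pb is the price buyers pay.
Supply in terms of pb becomes qs = -180 + 7(pb + 42) = 114 + 7pb. Setting this equal to demand: 792 - 5pb = 114 + 7pb, so pb = 56.5.
Sellers receive ps = 56.5 + 42 = 98.5; q' = 792 − 5·56.5 = 509.5.
Government outlay = subsidy × quantity = 42 × 509.5 = 21399.

Government cost = €21399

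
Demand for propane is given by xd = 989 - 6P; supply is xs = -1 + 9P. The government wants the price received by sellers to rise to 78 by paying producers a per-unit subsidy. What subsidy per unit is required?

At a seller price of 78, quantity supplied is -1 + 9·78 = 701.
Buyers absorb 701 only when they pay Pb with 989 − 6·Pb = 701, i.e. Pb = 48.
s = Ps − Pb = 78 − 48 = 30.

Required subsidy s = 30 per unit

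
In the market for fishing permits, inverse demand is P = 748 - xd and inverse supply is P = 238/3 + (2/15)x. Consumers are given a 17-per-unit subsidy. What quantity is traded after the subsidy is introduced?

Pre-subsidy: 748 - x = 238/3 + (2/15)x gives x* = 590 and P* = 158.
With the rebate, buyers effectively pay Pb = Ps − 17, where Ps is the price sellers receive.
On the curves, Pb = 748 - x and Ps = 238/3 + (2/15)x; the wedge Ps − Pb = 17 gives 238/3 + (2/15)x − (748 - x) = 17, so x' = 605.
Then Pb = 748 − 1·605 = 143 and Ps = 238/3 + (2/15)·605 = 160.

x' = 605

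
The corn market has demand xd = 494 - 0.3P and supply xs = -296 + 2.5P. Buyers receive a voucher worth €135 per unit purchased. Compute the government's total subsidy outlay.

Government cost = 3368115/56

Pre-subsidy: 494 - 0.3P = -296 + 2.5P gives P* = 1975/7, x* = 5731/14.
With the rebate, buyers effectively pay Pb = Ps − 135, where Ps is the price sellers receive.
Demand in terms of Ps becomes xd = 494 − 0.3(Ps − 135) = 534.5 - 0.3Ps. Setting this equal to supply: 534.5 - 0.3Ps = -296 + 2.5Ps, so Ps = 8305/28.
Buyers pay Pb = 8305/28 − 135 = 4525/28; x' = -296 + 2.5·(8305/28) = 24949/56.
Government outlay = subsidy × quantity = 135 × 24949/56 = 3368115/56.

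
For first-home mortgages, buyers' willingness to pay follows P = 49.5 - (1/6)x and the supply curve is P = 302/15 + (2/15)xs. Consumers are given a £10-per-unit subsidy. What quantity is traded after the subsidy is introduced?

x' = 1181/9

Pre-subsidy: 49.5 - (1/6)x = 302/15 + (2/15)x gives x* = 881/9 and P* = 896/27.
With the rebate, buyers effectively pay Pb = Ps − 10, where Ps is the price sellers receive.
On the curves, Pb = 49.5 - (1/6)x and Ps = 302/15 + (2/15)x; the wedge Ps − Pb = 10 gives 302/15 + (2/15)x − (49.5 - (1/6)x) = 10, so x' = 1181/9.
Then Pb = 49.5 − (1/6)·(1181/9) = 746/27 and Ps = 302/15 + (2/15)·(1181/9) = 1016/27.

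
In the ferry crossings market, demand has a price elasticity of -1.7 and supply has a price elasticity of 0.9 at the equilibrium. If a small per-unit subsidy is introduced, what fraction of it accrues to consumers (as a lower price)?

Consumer share = 9/26

For a small subsidy around the equilibrium, the benefit split depends on the relative slopes, which at a point are proportional to the elasticities.
Buyer share = εs/(εs + |εd|) = 0.9/(0.9 + 1.7) = 9/26; seller share = |εd|/(εs + |εd|) = 17/26.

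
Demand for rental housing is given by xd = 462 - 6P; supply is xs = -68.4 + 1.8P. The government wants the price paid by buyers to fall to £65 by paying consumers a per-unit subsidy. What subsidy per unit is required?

Required subsidy s = £13 per unit

At a buyer price of 65, quantity demanded is 462 − 6·65 = 72.
Sellers supply 72 only when they receive Ps with -68.4 + 1.8·Ps = 72, i.e. Ps = 78.
s = Ps − Pb = 78 − 65 = 13.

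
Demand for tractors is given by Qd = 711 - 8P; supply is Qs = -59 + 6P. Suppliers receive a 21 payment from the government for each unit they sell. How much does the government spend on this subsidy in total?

Government cost = 7203

Pre-subsidy: 711 - 8P = -59 + 6P gives P* = 55, Q* = 271.
With the subsidy, sellers receive Ps = Pb + 21 for each unit, where Pb is the price buyers pay.
Supply in terms of Pb becomes Qs = -59 + 6(Pb + 21) = 67 + 6Pb. Setting this equal to demand: 711 - 8Pb = 67 + 6Pb, so Pb = 46.
Sellers receive Ps = 46 + 21 = 67; Q' = 711 − 8·46 = 343.
Government outlay = subsidy × quantity = 21 × 343 = 7203.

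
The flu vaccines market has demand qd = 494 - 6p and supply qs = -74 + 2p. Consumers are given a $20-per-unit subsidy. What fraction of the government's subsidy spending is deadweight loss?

DWL / government spending = 15/98

Pre-subsidy: 494 - 6p = -74 + 2p gives p* = 71, q* = 68.
With the rebate, buyers effectively pay pb = ps − 20, where ps is the price sellers receive.
Demand in terms of ps becomes qd = 494 − 6(ps − 20) = 614 - 6ps. Setting this equal to supply: 614 - 6ps = -74 + 2ps, so ps = 86.
Buyers pay pb = 86 − 20 = 66; q' = -74 + 2·86 = 98.
ΔCS = ½(68 + 98)(71 − 66) = 415; ΔPS = ½(68 + 98)(86 − 71) = 1245.
Government spending = 20 × 98 = 1960.
DWL = ½ × 20 × (98 − 68) = 300; fraction = 300 / 1960 = 15/98.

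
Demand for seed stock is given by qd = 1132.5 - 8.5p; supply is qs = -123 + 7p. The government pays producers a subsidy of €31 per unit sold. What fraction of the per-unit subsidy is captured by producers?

Producer share = 17/31

Pre-subsidy: 1132.5 - 8.5p = -123 + 7p gives p* = 81, q* = 444.
With the subsidy, sellers receive ps = pb + 31 for each unit, where pb is the price buyers pay.
Supply in terms of pb becomes qs = -123 + 7(pb + 31) = 94 + 7pb. Setting this equal to demand: 1132.5 - 8.5pb = 94 + 7pb, so pb = 67.
Sellers receive ps = 67 + 31 = 98; q' = 1132.5 − 8.5·67 = 563.
Buyers' price falls by p* − pb = 81 − 67 = 14; sellers' price rises by ps − p* = 98 − 81 = 17.
So producers capture 17/31 = 17/31 of each unit of subsidy.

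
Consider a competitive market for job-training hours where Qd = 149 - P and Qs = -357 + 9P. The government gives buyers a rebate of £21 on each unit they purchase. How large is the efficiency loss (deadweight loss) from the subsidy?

Deadweight loss = £198.45

Pre-subsidy: 149 - P = -357 + 9P gives P* = 50.6, Q* = 98.4.
With the rebate, buyers effectively pay Pb = Ps − 21, where Ps is the price sellers receive.
Demand in terms of Ps becomes Qd = 149 − 1(Ps − 21) = 170 - Ps. Setting this equal to supply: 170 - Ps = -357 + 9Ps, so Ps = 52.7.
Buyers pay Pb = 52.7 − 21 = 31.7; Q' = -357 + 9·52.7 = 117.3.
The subsidy expands output by 117.3 − 98.4 = 18.9 past the efficient level; on those units the gap between marginal cost and willingness to pay runs from 0 up to 21.
DWL = ½ × 21 × 18.9 = 198.45.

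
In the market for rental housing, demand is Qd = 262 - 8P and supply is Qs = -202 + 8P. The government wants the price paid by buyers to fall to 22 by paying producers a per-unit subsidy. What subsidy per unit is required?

Required subsidy s = 14 per unit

At a buyer price of 22, quantity demanded is 262 − 8·22 = 86.
Sellers supply 86 only when they receive Ps with -202 + 8·Ps = 86, i.e. Ps = 36.
s = Ps − Pb = 36 − 22 = 14.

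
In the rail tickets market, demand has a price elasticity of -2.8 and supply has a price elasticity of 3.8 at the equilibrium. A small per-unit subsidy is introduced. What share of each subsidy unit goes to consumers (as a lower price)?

Consumer share = 19/33

For a small subsidy around the equilibrium, the benefit split depends on the relative slopes, which at a point are proportional to the elasticities.
Buyer share = εs/(εs + |εd|) = 3.8/(3.8 + 2.8) = 19/33; seller share = |εd|/(εs + |εd|) = 14/33.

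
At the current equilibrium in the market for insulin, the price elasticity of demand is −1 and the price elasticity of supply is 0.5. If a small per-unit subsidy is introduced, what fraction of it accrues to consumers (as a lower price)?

For a small subsidy around the equilibrium, the benefit split depends on the relative slopes, which at a point are proportional to the elasticities.
Buyer share = εs/(εs + |εd|) = 0.5/(0.5 + 1) = 1/3; seller share = |εd|/(εs + |εd|) = 2/3.

Consumer share = 1/3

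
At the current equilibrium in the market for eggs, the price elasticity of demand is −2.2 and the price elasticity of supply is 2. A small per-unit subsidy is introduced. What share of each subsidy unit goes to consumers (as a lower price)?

For a small subsidy around the equilibrium, the benefit split depends on the relative slopes, which at a point are proportional to the elasticities.
Buyer share = εs/(εs + |εd|) = 2/(2 + 2.2) = 10/21; seller share = |εd|/(εs + |εd|) = 11/21.

Consumer share = 10/21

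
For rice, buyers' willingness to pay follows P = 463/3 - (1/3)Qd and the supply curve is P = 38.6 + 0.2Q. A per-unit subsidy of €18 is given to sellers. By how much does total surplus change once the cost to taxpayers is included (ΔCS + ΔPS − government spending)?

Pre-subsidy: 463/3 - (1/3)Q = 38.6 + 0.2Q gives Q* = 217 and P* = 82.
With the subsidy, sellers receive Ps = Pb + 18 for each unit, where Pb is the price buyers pay.
On the curves, Pb = 463/3 - (1/3)Q and Ps = 38.6 + 0.2Q; the wedge Ps − Pb = 18 gives 38.6 + 0.2Q − (463/3 - (1/3)Q) = 18, so Q' = 250.75.
Then Pb = 463/3 − (1/3)·250.75 = 70.75 and Ps = 38.6 + 0.2·250.75 = 88.75.
ΔCS = ½(217 + 250.75)(82 − 70.75) = 2631.09375; ΔPS = ½(217 + 250.75)(88.75 − 82) = 1578.65625.
Government spending = 18 × 250.75 = 4513.5.
Net change = 2631.09375 + 1578.65625 − 4513.5 = -303.75. The loss equals the DWL triangle ½·18·33.75.

Net change in total surplus = -€303.75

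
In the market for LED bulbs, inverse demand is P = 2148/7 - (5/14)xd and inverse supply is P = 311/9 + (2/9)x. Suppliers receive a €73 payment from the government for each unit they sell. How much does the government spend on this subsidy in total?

Pre-subsidy: 2148/7 - (5/14)x = 311/9 + (2/9)x gives x* = 470 and P* = 139.
With the subsidy, sellers receive Ps = Pb + 73 for each unit, where Pb is the price buyers pay.
On the curves, Pb = 2148/7 - (5/14)x and Ps = 311/9 + (2/9)x; the wedge Ps − Pb = 73 gives 311/9 + (2/9)x − (2148/7 - (5/14)x) = 73, so x' = 596.
Then Pb = 2148/7 − (5/14)·596 = 94 and Ps = 311/9 + (2/9)·596 = 167.
Government outlay = subsidy × quantity = 73 × 596 = 43508.

Government cost = €43508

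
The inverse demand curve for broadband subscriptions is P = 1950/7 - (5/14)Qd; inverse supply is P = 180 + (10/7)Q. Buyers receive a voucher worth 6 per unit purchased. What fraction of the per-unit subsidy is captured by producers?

Producer share = 0.8

Pre-subsidy: 1950/7 - (5/14)Q = 180 + (10/7)Q gives Q* = 55.2 and P* = 1812/7.
With the rebate, buyers effectively pay Pb = Ps − 6, where Ps is the price sellers receive.
On the curves, Pb = 1950/7 - (5/14)Q and Ps = 180 + (10/7)Q; the wedge Ps − Pb = 6 gives 180 + (10/7)Q − (1950/7 - (5/14)Q) = 6, so Q' = 58.56.
Then Pb = 1950/7 − (5/14)·58.56 = 9018/35 and Ps = 180 + (10/7)·58.56 = 9228/35.
Buyers' price falls by P* − Pb = 1812/7 − 9018/35 = 1.2; sellers' price rises by Ps − P* = 9228/35 − 1812/7 = 4.8.
So producers capture 4.8/6 = 0.8 of each unit of subsidy.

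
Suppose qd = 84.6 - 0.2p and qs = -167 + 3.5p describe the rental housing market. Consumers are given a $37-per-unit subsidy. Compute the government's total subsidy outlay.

Pre-subsidy: 84.6 - 0.2p = -167 + 3.5p gives p* = 68, q* = 71.
With the rebate, buyers effectively pay pb = ps − 37, where ps is the price sellers receive.
Demand in terms of ps becomes qd = 84.6 − 0.2(ps − 37) = 92 - 0.2ps. Setting this equal to supply: 92 - 0.2ps = -167 + 3.5ps, so ps = 70.
Buyers pay pb = 70 − 37 = 33; q' = -167 + 3.5·70 = 78.
Government outlay = subsidy × quantity = 37 × 78 = 2886.

Government cost = $2886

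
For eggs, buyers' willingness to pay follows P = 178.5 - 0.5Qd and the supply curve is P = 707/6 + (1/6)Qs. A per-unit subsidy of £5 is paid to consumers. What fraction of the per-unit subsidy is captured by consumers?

Consumer share = 0.75

Pre-subsidy: 178.5 - 0.5Q = 707/6 + (1/6)Q gives Q* = 91 and P* = 133.
With the rebate, buyers effectively pay Pb = Ps − 5, where Ps is the price sellers receive.
On the curves, Pb = 178.5 - 0.5Q and Ps = 707/6 + (1/6)Q; the wedge Ps − Pb = 5 gives 707/6 + (1/6)Q − (178.5 - 0.5Q) = 5, so Q' = 98.5.
Then Pb = 178.5 − 0.5·98.5 = 129.25 and Ps = 707/6 + (1/6)·98.5 = 134.25.
Buyers' price falls by P* − Pb = 133 − 129.25 = 3.75; sellers' price rises by Ps − P* = 134.25 − 133 = 1.25.
So consumers capture 3.75/5 = 0.75 of each unit of subsidy.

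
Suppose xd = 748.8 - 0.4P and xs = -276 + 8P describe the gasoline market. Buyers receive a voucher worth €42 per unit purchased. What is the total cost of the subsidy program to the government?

Government cost = €30072

Pre-subsidy: 748.8 - 0.4P = -276 + 8P gives P* = 122, x* = 700.
With the rebate, buyers effectively pay Pb = Ps − 42, where Ps is the price sellers receive.
Demand in terms of Ps becomes xd = 748.8 − 0.4(Ps − 42) = 765.6 - 0.4Ps. Setting this equal to supply: 765.6 - 0.4Ps = -276 + 8Ps, so Ps = 124.
Buyers pay Pb = 124 − 42 = 82; x' = -276 + 8·124 = 716.
Government outlay = subsidy × quantity = 42 × 716 = 30072.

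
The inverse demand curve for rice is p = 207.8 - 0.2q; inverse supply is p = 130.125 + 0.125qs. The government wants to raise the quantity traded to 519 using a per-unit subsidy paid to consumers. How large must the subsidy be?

At q = 519, from the demand curve buyers pay pb = 207.8 − 0.2·519 = 104; from the supply curve sellers need ps = 130.125 + 0.125·519 = 195.
The subsidy must fill the gap: s = ps − pb = 195 − 104 = 91.

Required subsidy s = 91 per unit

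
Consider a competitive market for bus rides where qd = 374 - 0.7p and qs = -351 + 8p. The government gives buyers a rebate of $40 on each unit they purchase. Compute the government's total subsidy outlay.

Government cost = 396040/29

Pre-subsidy: 374 - 0.7p = -351 + 8p gives p* = 250/3, q* = 947/3.
With the rebate, buyers effectively pay pb = ps − 40, where ps is the price sellers receive.
Demand in terms of ps becomes qd = 374 − 0.7(ps − 40) = 402 - 0.7ps. Setting this equal to supply: 402 - 0.7ps = -351 + 8ps, so ps = 2510/29.
Buyers pay pb = 2510/29 − 40 = 1350/29; q' = -351 + 8·(2510/29) = 9901/29.
Government outlay = subsidy × quantity = 40 × 9901/29 = 396040/29.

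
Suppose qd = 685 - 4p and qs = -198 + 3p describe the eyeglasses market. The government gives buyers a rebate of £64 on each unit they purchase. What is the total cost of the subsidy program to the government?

Government cost = 129984/7

Pre-subsidy: 685 - 4p = -198 + 3p gives p* = 883/7, q* = 1263/7.
With the rebate, buyers effectively pay pb = ps − 64, where ps is the price sellers receive.
Demand in terms of ps becomes qd = 685 − 4(ps − 64) = 941 - 4ps. Setting this equal to supply: 941 - 4ps = -198 + 3ps, so ps = 1139/7.
Buyers pay pb = 1139/7 − 64 = 691/7; q' = -198 + 3·(1139/7) = 2031/7.
Government outlay = subsidy × quantity = 64 × 2031/7 = 129984/7.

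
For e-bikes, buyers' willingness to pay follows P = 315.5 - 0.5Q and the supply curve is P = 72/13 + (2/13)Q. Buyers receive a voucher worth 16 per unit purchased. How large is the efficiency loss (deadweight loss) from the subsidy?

Deadweight loss = 3328/17

Pre-subsidy: 315.5 - 0.5Q = 72/13 + (2/13)Q gives Q* = 8059/17 and P* = 1334/17.
With the rebate, buyers effectively pay Pb = Ps − 16, where Ps is the price sellers receive.
On the curves, Pb = 315.5 - 0.5Q and Ps = 72/13 + (2/13)Q; the wedge Ps − Pb = 16 gives 72/13 + (2/13)Q − (315.5 - 0.5Q) = 16, so Q' = 8475/17.
Then Pb = 315.5 − 0.5·(8475/17) = 1126/17 and Ps = 72/13 + (2/13)·(8475/17) = 1398/17.
The subsidy expands output by 8475/17 − 8059/17 = 416/17 past the efficient level; on those units the gap between marginal cost and willingness to pay runs from 0 up to 16.
DWL = ½ × 16 × 416/17 = 3328/17.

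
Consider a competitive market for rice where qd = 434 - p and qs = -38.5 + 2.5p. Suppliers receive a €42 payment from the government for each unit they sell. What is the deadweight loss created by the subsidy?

Pre-subsidy: 434 - p = -38.5 + 2.5p gives p* = 135, q* = 299.
With the subsidy, sellers receive ps = pb + 42 for each unit, where pb is the price buyers pay.
Supply in terms of pb becomes qs = -38.5 + 2.5(pb + 42) = 66.5 + 2.5pb. Setting this equal to demand: 434 - pb = 66.5 + 2.5pb, so pb = 105.
Sellers receive ps = 105 + 42 = 147; q' = 434 − 1·105 = 329.
The subsidy expands output by 329 − 299 = 30 past the efficient level; on those units the gap between marginal cost and willingness to pay runs from 0 up to 42.
DWL = ½ × 42 × 30 = 630.

Deadweight loss = €630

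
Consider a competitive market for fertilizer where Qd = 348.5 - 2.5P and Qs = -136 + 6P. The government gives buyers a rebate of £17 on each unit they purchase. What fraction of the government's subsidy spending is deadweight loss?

Pre-subsidy: 348.5 - 2.5P = -136 + 6P gives P* = 57, Q* = 206.
With the rebate, buyers effectively pay Pb = Ps − 17, where Ps is the price sellers receive.
Demand in terms of Ps becomes Qd = 348.5 − 2.5(Ps − 17) = 391 - 2.5Ps. Setting this equal to supply: 391 - 2.5Ps = -136 + 6Ps, so Ps = 62.
Buyers pay Pb = 62 − 17 = 45; Q' = -136 + 6·62 = 236.
ΔCS = ½(206 + 236)(57 − 45) = 2652; ΔPS = ½(206 + 236)(62 − 57) = 1105.
Government spending = 17 × 236 = 4012.
DWL = ½ × 17 × (236 − 206) = 255; fraction = 255 / 4012 = 15/236.

DWL / government spending = 15/236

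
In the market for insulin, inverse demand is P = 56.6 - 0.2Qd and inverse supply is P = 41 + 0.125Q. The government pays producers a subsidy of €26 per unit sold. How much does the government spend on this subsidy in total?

Government cost = €3328

Pre-subsidy: 56.6 - 0.2Q = 41 + 0.125Q gives Q* = 48 and P* = 47.
With the subsidy, sellers receive Ps = Pb + 26 for each unit, where Pb is the price buyers pay.
On the curves, Pb = 56.6 - 0.2Q and Ps = 41 + 0.125Q; the wedge Ps − Pb = 26 gives 41 + 0.125Q − (56.6 - 0.2Q) = 26, so Q' = 128.
Then Pb = 56.6 − 0.2·128 = 31 and Ps = 41 + 0.125·128 = 57.
Government outlay = subsidy × quantity = 26 × 128 = 3328.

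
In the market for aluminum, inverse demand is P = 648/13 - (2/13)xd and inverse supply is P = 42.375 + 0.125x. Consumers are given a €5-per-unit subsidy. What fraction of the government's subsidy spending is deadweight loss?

Pre-subsidy: 648/13 - (2/13)x = 42.375 + 0.125x gives x* = 777/29 and P* = 1326/29.
With the rebate, buyers effectively pay Pb = Ps − 5, where Ps is the price sellers receive.
On the curves, Pb = 648/13 - (2/13)x and Ps = 42.375 + 0.125x; the wedge Ps − Pb = 5 gives 42.375 + 0.125x − (648/13 - (2/13)x) = 5, so x' = 1297/29.
Then Pb = 648/13 − (2/13)·(1297/29) = 1246/29 and Ps = 42.375 + 0.125·(1297/29) = 1391/29.
ΔCS = ½(777/29 + 1297/29)(1326/29 − 1246/29) = 82960/841; ΔPS = ½(777/29 + 1297/29)(1391/29 − 1326/29) = 67405/841.
Government spending = 5 × 1297/29 = 6485/29.
DWL = ½ × 5 × (1297/29 − 777/29) = 1300/29; fraction = (1300/29) / (6485/29) = 260/1297.

DWL / government spending = 260/1297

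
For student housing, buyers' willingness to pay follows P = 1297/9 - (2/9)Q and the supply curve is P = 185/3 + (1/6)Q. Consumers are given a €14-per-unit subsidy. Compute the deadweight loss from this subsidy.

Pre-subsidy: 1297/9 - (2/9)Q = 185/3 + (1/6)Q gives Q* = 212 and P* = 97.
With the rebate, buyers effectively pay Pb = Ps − 14, where Ps is the price sellers receive.
On the curves, Pb = 1297/9 - (2/9)Q and Ps = 185/3 + (1/6)Q; the wedge Ps − Pb = 14 gives 185/3 + (1/6)Q − (1297/9 - (2/9)Q) = 14, so Q' = 248.
Then Pb = 1297/9 − (2/9)·248 = 89 and Ps = 185/3 + (1/6)·248 = 103.
The subsidy expands output by 248 − 212 = 36 past the efficient level; on those units the gap between marginal cost and willingness to pay runs from 0 up to 14.
DWL = ½ × 14 × 36 = 252.

Deadweight loss = €252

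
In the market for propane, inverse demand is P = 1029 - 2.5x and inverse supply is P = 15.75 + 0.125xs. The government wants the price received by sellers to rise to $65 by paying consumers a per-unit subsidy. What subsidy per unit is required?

Required subsidy s = $21 per unit

At a seller price of 65, quantity supplied is -126 + 8·65 = 394.
Buyers absorb 394 only when they pay Pb = 1029 − 2.5·394 = 44.
s = Ps − Pb = 65 − 44 = 21.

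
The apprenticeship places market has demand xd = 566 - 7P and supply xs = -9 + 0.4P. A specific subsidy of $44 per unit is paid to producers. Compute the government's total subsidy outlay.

Government cost = 63052/37

Pre-subsidy: 566 - 7P = -9 + 0.4P gives P* = 2875/37, x* = 817/37.
With the subsidy, sellers receive Ps = Pb + 44 for each unit, where Pb is the price buyers pay.
Supply in terms of Pb becomes xs = -9 + 0.4(Pb + 44) = 8.6 + 0.4Pb. Setting this equal to demand: 566 - 7Pb = 8.6 + 0.4Pb, so Pb = 2787/37.
Sellers receive Ps = 2787/37 + 44 = 4415/37; x' = 566 − 7·(2787/37) = 1433/37.
Government outlay = subsidy × quantity = 44 × 1433/37 = 63052/37.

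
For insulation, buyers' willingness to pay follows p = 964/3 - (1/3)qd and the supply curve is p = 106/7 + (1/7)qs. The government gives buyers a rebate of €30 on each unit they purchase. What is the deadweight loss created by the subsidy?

Pre-subsidy: 964/3 - (1/3)q = 106/7 + (1/7)q gives q* = 643 and p* = 107.
With the rebate, buyers effectively pay pb = ps − 30, where ps is the price sellers receive.
On the curves, pb = 964/3 - (1/3)q and ps = 106/7 + (1/7)q; the wedge ps − pb = 30 gives 106/7 + (1/7)q − (964/3 - (1/3)q) = 30, so q' = 706.
Then pb = 964/3 − (1/3)·706 = 86 and ps = 106/7 + (1/7)·706 = 116.
The subsidy expands output by 706 − 643 = 63 past the efficient level; on those units the gap between marginal cost and willingness to pay runs from 0 up to 30.
DWL = ½ × 30 × 63 = 945.

Deadweight loss = €945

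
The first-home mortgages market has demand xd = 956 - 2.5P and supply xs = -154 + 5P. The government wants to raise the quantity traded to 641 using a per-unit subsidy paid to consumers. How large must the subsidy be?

Required subsidy s = 33 per unit

At x = 641, invert demand for the buyer price: Pb = (956 − 641)/2.5 = 126; invert supply for the seller price: Ps = (641 − (-154))/5 = 159.
The subsidy must fill the gap: s = Ps − Pb = 159 − 126 = 33.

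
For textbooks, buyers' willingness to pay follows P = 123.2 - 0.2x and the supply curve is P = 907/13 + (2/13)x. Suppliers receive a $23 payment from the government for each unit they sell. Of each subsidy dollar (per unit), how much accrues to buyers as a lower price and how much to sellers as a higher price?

Buyers gain $13 per unit; sellers gain $10 per unit

Pre-subsidy: 123.2 - 0.2x = 907/13 + (2/13)x gives x* = 151 and P* = 93.
With the subsidy, sellers receive Ps = Pb + 23 for each unit, where Pb is the price buyers pay.
On the curves, Pb = 123.2 - 0.2x and Ps = 907/13 + (2/13)x; the wedge Ps − Pb = 23 gives 907/13 + (2/13)x − (123.2 - 0.2x) = 23, so x' = 216.
Then Pb = 123.2 − 0.2·216 = 80 and Ps = 907/13 + (2/13)·216 = 103.
Buyers' price falls by P* − Pb = 93 − 80 = 13; sellers' price rises by Ps − P* = 103 − 93 = 10.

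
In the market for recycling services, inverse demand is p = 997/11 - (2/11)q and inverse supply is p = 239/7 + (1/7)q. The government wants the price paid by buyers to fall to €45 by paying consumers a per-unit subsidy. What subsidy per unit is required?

At a buyer price of 45, quantity demanded is 498.5 − 5.5·45 = 251.
Sellers supply 251 only when they receive ps = 239/7 + (1/7)·251 = 70.
s = ps − pb = 70 − 45 = 25.

Required subsidy s = €25 per unit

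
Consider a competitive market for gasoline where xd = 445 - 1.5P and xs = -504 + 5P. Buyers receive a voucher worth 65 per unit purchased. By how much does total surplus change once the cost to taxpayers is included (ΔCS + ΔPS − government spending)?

Net change in total surplus = -2437.5

Pre-subsidy: 445 - 1.5P = -504 + 5P gives P* = 146, x* = 226.
With the rebate, buyers effectively pay Pb = Ps − 65, where Ps is the price sellers receive.
Demand in terms of Ps becomes xd = 445 − 1.5(Ps − 65) = 542.5 - 1.5Ps. Setting this equal to supply: 542.5 - 1.5Ps = -504 + 5Ps, so Ps = 161.
Buyers pay Pb = 161 − 65 = 96; x' = -504 + 5·161 = 301.
ΔCS = ½(226 + 301)(146 − 96) = 13175; ΔPS = ½(226 + 301)(161 − 146) = 3952.5.
Government spending = 65 × 301 = 19565.
Net change = 13175 + 3952.5 − 19565 = -2437.5. The loss equals the DWL triangle ½·65·75.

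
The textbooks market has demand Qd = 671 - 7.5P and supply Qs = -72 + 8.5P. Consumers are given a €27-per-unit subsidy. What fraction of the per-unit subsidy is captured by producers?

Pre-subsidy: 671 - 7.5P = -72 + 8.5P gives P* = 46.4375, Q* = 322.71875.
With the rebate, buyers effectively pay Pb = Ps − 27, where Ps is the price sellers receive.
Demand in terms of Ps becomes Qd = 671 − 7.5(Ps − 27) = 873.5 - 7.5Ps. Setting this equal to supply: 873.5 - 7.5Ps = -72 + 8.5Ps, so Ps = 59.09375.
Buyers pay Pb = 59.09375 − 27 = 32.09375; Q' = -72 + 8.5·59.09375 = 430.296875.
Buyers' price falls by P* − Pb = 46.4375 − 32.09375 = 14.34375; sellers' price rises by Ps − P* = 59.09375 − 46.4375 = 12.65625.
So producers capture 12.65625/27 = 0.46875 of each unit of subsidy.

Producer share = 0.46875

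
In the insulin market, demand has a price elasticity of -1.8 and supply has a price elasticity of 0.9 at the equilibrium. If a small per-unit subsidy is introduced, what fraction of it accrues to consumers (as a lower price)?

For a small subsidy around the equilibrium, the benefit split depends on the relative slopes, which at a point are proportional to the elasticities.
Buyer share = εs/(εs + |εd|) = 0.9/(0.9 + 1.8) = 1/3; seller share = |εd|/(εs + |εd|) = 2/3.

Consumer share = 1/3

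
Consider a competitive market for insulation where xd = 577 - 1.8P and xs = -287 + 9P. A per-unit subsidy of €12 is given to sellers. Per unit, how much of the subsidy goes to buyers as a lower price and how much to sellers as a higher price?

Pre-subsidy: 577 - 1.8P = -287 + 9P gives P* = 80, x* = 433.
With the subsidy, sellers receive Ps = Pb + 12 for each unit, where Pb is the price buyers pay.
Supply in terms of Pb becomes xs = -287 + 9(Pb + 12) = -179 + 9Pb. Setting this equal to demand: 577 - 1.8Pb = -179 + 9Pb, so Pb = 70.
Sellers receive Ps = 70 + 12 = 82; x' = 577 − 1.8·70 = 451.
Buyers' price falls by P* − Pb = 80 − 70 = 10; sellers' price rises by Ps − P* = 82 − 80 = 2.

Buyers gain €10 per unit; sellers gain €2 per unit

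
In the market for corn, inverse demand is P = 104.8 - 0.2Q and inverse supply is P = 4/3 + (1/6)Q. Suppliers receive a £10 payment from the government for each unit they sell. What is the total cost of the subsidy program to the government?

Pre-subsidy: 104.8 - 0.2Q = 4/3 + (1/6)Q gives Q* = 3104/11 and P* = 532/11.
With the subsidy, sellers receive Ps = Pb + 10 for each unit, where Pb is the price buyers pay.
On the curves, Pb = 104.8 - 0.2Q and Ps = 4/3 + (1/6)Q; the wedge Ps − Pb = 10 gives 4/3 + (1/6)Q − (104.8 - 0.2Q) = 10, so Q' = 3404/11.
Then Pb = 104.8 − 0.2·(3404/11) = 472/11 and Ps = 4/3 + (1/6)·(3404/11) = 582/11.
Government outlay = subsidy × quantity = 10 × 3404/11 = 34040/11.

Government cost = 34040/11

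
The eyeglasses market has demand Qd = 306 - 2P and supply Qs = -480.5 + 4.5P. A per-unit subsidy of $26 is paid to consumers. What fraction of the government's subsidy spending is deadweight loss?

Pre-subsidy: 306 - 2P = -480.5 + 4.5P gives P* = 121, Q* = 64.
With the rebate, buyers effectively pay Pb = Ps − 26, where Ps is the price sellers receive.
Demand in terms of Ps becomes Qd = 306 − 2(Ps − 26) = 358 - 2Ps. Setting this equal to supply: 358 - 2Ps = -480.5 + 4.5Ps, so Ps = 129.
Buyers pay Pb = 129 − 26 = 103; Q' = -480.5 + 4.5·129 = 100.
ΔCS = ½(64 + 100)(121 − 103) = 1476; ΔPS = ½(64 + 100)(129 − 121) = 656.
Government spending = 26 × 100 = 2600.
DWL = ½ × 26 × (100 − 64) = 468; fraction = 468 / 2600 = 0.18.

DWL / government spending = 0.18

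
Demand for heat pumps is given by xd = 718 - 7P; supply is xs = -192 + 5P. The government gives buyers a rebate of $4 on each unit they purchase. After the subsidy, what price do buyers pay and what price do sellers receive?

Buyers pay 445/6; sellers receive 469/6

Pre-subsidy: 718 - 7P = -192 + 5P gives P* = 455/6, x* = 1123/6.
With the rebate, buyers effectively pay Pb = Ps − 4, where Ps is the price sellers receive.
Demand in terms of Ps becomes xd = 718 − 7(Ps − 4) = 746 - 7Ps. Setting this equal to supply: 746 - 7Ps = -192 + 5Ps, so Ps = 469/6.
Buyers pay Pb = 469/6 − 4 = 445/6; x' = -192 + 5·(469/6) = 1193/6.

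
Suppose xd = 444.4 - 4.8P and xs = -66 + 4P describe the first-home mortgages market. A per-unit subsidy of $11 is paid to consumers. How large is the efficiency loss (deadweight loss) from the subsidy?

Deadweight loss = $132

Pre-subsidy: 444.4 - 4.8P = -66 + 4P gives P* = 58, x* = 166.
With the rebate, buyers effectively pay Pb = Ps − 11, where Ps is the price sellers receive.
Demand in terms of Ps becomes xd = 444.4 − 4.8(Ps − 11) = 497.2 - 4.8Ps. Setting this equal to supply: 497.2 - 4.8Ps = -66 + 4Ps, so Ps = 64.
Buyers pay Pb = 64 − 11 = 53; x' = -66 + 4·64 = 190.
The subsidy expands output by 190 − 166 = 24 past the efficient level; on those units the gap between marginal cost and willingness to pay runs from 0 up to 11.
DWL = ½ × 11 × 24 = 132.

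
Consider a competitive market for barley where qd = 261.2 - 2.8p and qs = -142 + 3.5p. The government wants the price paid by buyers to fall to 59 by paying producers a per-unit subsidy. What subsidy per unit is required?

At a buyer price of 59, quantity demanded is 261.2 − 2.8·59 = 96.
Sellers supply 96 only when they receive ps with -142 + 3.5·ps = 96, i.e. ps = 68.
s = ps − pb = 68 − 59 = 9.

Required subsidy s = 9 per unit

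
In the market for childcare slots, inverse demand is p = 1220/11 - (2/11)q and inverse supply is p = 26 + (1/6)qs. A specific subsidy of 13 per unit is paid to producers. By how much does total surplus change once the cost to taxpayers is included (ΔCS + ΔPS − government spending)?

Pre-subsidy: 1220/11 - (2/11)q = 26 + (1/6)q gives q* = 5604/23 and p* = 1532/23.
With the subsidy, sellers receive ps = pb + 13 for each unit, where pb is the price buyers pay.
On the curves, pb = 1220/11 - (2/11)q and ps = 26 + (1/6)q; the wedge ps − pb = 13 gives 26 + (1/6)q − (1220/11 - (2/11)q) = 13, so q' = 6462/23.
Then pb = 1220/11 − (2/11)·(6462/23) = 1376/23 and ps = 26 + (1/6)·(6462/23) = 1675/23.
ΔCS = ½(5604/23 + 6462/23)(1532/23 − 1376/23) = 941148/529; ΔPS = ½(5604/23 + 6462/23)(1675/23 − 1532/23) = 862719/529.
Government spending = 13 × 6462/23 = 84006/23.
Net change = 941148/529 + 862719/529 − 84006/23 = -5577/23. The loss equals the DWL triangle ½·13·858/23.

Net change in total surplus = -5577/23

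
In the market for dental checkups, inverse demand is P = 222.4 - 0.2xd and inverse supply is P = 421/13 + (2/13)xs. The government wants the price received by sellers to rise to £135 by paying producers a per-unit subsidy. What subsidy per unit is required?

At a seller price of 135, quantity supplied is -210.5 + 6.5·135 = 667.
Buyers absorb 667 only when they pay Pb = 222.4 − 0.2·667 = 89.
s = Ps − Pb = 135 − 89 = 46.

Required subsidy s = £46 per unit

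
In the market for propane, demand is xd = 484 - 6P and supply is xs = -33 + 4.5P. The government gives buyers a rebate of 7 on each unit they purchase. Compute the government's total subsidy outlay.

Government cost = 1446

Pre-subsidy: 484 - 6P = -33 + 4.5P gives P* = 1034/21, x* = 1320/7.
With the rebate, buyers effectively pay Pb = Ps − 7, where Ps is the price sellers receive.
Demand in terms of Ps becomes xd = 484 − 6(Ps − 7) = 526 - 6Ps. Setting this equal to supply: 526 - 6Ps = -33 + 4.5Ps, so Ps = 1118/21.
Buyers pay Pb = 1118/21 − 7 = 971/21; x' = -33 + 4.5·(1118/21) = 1446/7.
Government outlay = subsidy × quantity = 7 × 1446/7 = 1446.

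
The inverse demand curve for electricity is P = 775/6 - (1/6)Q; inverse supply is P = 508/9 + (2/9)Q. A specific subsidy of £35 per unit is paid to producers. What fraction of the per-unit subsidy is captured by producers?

Producer share = 4/7

Pre-subsidy: 775/6 - (1/6)Q = 508/9 + (2/9)Q gives Q* = 187 and P* = 98.
With the subsidy, sellers receive Ps = Pb + 35 for each unit, where Pb is the price buyers pay.
On the curves, Pb = 775/6 - (1/6)Q and Ps = 508/9 + (2/9)Q; the wedge Ps − Pb = 35 gives 508/9 + (2/9)Q − (775/6 - (1/6)Q) = 35, so Q' = 277.
Then Pb = 775/6 − (1/6)·277 = 83 and Ps = 508/9 + (2/9)·277 = 118.
Buyers' price falls by P* − Pb = 98 − 83 = 15; sellers' price rises by Ps − P* = 118 − 98 = 20.
So producers capture 20/35 = 4/7 of each unit of subsidy.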